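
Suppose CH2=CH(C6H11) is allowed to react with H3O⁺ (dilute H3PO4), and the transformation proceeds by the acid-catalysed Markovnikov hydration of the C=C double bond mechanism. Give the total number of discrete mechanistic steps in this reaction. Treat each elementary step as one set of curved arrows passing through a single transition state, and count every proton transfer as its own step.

4

Step 1: The π electrons of the C=C bond attack a proton of H3O⁺; Markovnikov addition places the new C–H on the less-substituted alkene carbon, so the positive charge ends up on the more-substituted carbon — a secondary carbocation. H2O is released.
Step 2: A 1,2-hydride shift from the adjacent cyclohexyl carbon moves the positive charge from the secondary centre to an adjacent carbon, generating a more stable tertiary carbocation.
Step 3: Water acts as the nucleophile: an oxygen lone pair bonds to the cationic carbon, giving an oxonium-ion intermediate.
Step 4: Proton transfer from the O–H of the oxonium ion to H2O completes the catalytic cycle and yields the alcohol.
Total: 4 elementary steps.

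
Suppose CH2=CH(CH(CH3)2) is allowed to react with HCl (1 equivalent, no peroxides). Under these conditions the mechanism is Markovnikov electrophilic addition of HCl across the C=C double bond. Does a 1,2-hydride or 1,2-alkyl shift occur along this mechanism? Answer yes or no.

yes

The first-formed carbocation is secondary.
The adjacent isopropyl carbon already bears 2 other carbon substituents and has a hydrogen to migrate; after a 1,2-hydride shift from that carbon the positive charge sits on a tertiary centre.
Tertiary is more stable than secondary, so the shift occurs.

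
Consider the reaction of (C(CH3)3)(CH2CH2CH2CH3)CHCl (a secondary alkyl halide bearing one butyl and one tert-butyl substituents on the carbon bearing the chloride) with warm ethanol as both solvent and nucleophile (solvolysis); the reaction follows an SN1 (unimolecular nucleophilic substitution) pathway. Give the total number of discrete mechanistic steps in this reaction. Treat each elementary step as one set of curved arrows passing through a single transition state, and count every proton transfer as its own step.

4

Step 1: Unassisted departure of Cl⁻ (taking the C–Cl bonding pair) generates a secondary carbocation.
Step 2: A methyl group with its bonding pair migrates from the adjacent tert-butyl carbon to the cationic centre — a 1,2-methyl shift — upgrading the secondary cation to a tertiary one.
Step 3: CH3CH2OH donates an oxygen lone pair into the empty p orbital of the cation, giving a protonated ether (an oxonium ion).
Step 4: A second solvent molecule removes the proton on oxygen, giving the neutral ether product.
Total: 4 elementary steps.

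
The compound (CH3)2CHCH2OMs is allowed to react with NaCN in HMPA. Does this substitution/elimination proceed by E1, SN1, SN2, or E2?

Conditions: a primary substrate with a strong nucleophile in the polar aprotic solvent HMPA.
These conditions are the textbook signature of the SN2 pathway.
An unhindered substrate with a strong nucleophile in a polar aprotic solvent favours one-step backside displacement.

SN2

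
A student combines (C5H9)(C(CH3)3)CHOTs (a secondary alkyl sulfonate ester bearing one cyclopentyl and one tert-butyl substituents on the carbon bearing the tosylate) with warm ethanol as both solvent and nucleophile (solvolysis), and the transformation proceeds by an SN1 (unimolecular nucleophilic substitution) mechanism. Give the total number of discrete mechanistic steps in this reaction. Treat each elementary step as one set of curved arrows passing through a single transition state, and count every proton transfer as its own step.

Step 1: Rate-determining heterolysis of the C–O bond gives TsO⁻ and a secondary carbocation.
Step 2: Carbocation rearrangement: a 1,2-hydride shift from the adjacent cyclopentyl carbon converts the initially-formed secondary cation into the more stable tertiary cation.
Step 3: Nucleophilic capture: the oxygen of CH3CH2OH bonds to the cationic carbon, producing an oxonium-ion intermediate.
Step 4: Deprotonation of the oxonium oxygen by solvent ethanol yields the neutral ether.
Total: 4 elementary steps.

4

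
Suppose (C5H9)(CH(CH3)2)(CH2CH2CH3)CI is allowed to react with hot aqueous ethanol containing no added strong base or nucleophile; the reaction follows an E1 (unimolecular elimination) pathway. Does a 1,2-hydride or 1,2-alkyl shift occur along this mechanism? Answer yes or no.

no

The first-formed carbocation is tertiary.
No single 1,2-shift to an adjacent carbon would produce a more-substituted cation than the one already present, so no rearrangement occurs.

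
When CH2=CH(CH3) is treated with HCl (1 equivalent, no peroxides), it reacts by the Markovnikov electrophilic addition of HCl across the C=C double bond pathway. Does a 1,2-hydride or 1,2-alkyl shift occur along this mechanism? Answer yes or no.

no

The first-formed carbocation is secondary.
No single 1,2-shift to an adjacent carbon would produce a more-substituted cation than the one already present, so no rearrangement occurs.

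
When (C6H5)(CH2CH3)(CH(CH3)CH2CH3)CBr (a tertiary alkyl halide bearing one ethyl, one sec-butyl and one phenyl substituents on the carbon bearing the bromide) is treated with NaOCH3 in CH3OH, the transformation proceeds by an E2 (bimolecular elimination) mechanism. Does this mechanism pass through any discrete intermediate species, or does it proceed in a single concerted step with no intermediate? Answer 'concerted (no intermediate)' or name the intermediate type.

concerted (no intermediate)

The strong base CH3O⁻ removes a β-hydrogen; in the same concerted event the electrons of the breaking C–H bond form the new π(C=C) bond and the C–Br σ-bond breaks, expelling Br⁻. Anti-periplanar geometry; one transition state.
All bond changes occur in one transition state; no discrete intermediate is formed.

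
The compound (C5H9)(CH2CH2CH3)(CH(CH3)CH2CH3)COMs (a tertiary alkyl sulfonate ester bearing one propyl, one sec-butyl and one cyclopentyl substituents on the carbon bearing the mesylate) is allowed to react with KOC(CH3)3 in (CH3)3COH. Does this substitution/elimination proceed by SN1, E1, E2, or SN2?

Conditions: a strong/bulky base with a tertiary substrate bearing a β-hydrogen.
These conditions are the textbook signature of the E2 pathway.
A strong (often hindered) base removes a β-H in concert with loss of the leaving group — bimolecular elimination.

E2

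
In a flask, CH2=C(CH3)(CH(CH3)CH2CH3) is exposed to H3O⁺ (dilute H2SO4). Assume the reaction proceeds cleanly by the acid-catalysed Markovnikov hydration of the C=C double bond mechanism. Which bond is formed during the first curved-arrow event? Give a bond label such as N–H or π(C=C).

C–H

Step 1: The π electrons of the C=C bond attack a proton of H3O⁺; Markovnikov addition places the new C–H on the less-substituted alkene carbon, so the positive charge ends up on the more-substituted carbon — a tertiary carbocation. H2O is released.
The bond formed in this step is the C–H bond.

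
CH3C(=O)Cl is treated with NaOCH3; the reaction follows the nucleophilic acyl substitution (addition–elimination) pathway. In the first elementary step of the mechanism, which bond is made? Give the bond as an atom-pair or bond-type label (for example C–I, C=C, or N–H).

Step 1: A lone pair on the O of CH3O⁻ attacks the electrophilic acyl carbon; the π(C=O) electrons move onto oxygen, giving a tetrahedral intermediate.
The bond formed in this step is the C–O bond.

C–O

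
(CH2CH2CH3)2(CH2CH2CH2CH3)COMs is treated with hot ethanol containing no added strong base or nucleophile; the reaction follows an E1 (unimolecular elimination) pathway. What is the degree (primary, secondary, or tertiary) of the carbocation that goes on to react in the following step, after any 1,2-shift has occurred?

Step 1: Unassisted departure of MsO⁻ (taking the C–O bonding pair) generates a tertiary carbocation.
No single 1,2-shift to an adjacent carbon would give a more-substituted cation, so no rearrangement occurs.

tertiary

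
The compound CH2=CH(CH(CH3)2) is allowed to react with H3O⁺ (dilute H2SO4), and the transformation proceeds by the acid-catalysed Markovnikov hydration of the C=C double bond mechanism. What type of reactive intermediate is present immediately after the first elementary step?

Step 1: The π electrons of the C=C bond attack a proton of H3O⁺; Markovnikov addition places the new C–H on the less-substituted alkene carbon, so the positive charge ends up on the more-substituted carbon — a secondary carbocation. H2O is released.
After step 1 the species present is a secondary carbocation.

secondary carbocation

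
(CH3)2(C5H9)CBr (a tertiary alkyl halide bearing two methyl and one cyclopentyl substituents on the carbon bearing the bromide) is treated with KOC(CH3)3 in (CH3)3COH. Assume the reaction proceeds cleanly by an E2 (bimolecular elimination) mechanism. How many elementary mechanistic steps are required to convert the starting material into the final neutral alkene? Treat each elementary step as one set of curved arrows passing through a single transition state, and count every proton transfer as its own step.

Step 1: In one step, (CH3)3CO⁻ pulls off a β-proton, the C–Br bond cleaves, and a C=C double bond forms between the α- and β-carbons (E2, anti elimination).
Total: 1 elementary step.

1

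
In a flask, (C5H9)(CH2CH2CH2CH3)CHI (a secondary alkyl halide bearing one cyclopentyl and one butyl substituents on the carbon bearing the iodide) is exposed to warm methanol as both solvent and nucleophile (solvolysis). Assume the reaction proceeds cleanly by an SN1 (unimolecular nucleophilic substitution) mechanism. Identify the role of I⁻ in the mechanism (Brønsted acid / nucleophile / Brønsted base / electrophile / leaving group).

Step 1: Rate-determining heterolysis of the C–I bond gives I⁻ and a secondary carbocation.
I⁻ departs with both electrons of the breaking σ-bond — that is the definition of a leaving group.

leaving group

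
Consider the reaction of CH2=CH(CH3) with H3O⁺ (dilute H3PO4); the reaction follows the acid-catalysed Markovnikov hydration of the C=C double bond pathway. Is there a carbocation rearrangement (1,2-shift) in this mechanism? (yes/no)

The first-formed carbocation is secondary.
No single 1,2-shift to an adjacent carbon would produce a more-substituted cation than the one already present, so no rearrangement occurs.

no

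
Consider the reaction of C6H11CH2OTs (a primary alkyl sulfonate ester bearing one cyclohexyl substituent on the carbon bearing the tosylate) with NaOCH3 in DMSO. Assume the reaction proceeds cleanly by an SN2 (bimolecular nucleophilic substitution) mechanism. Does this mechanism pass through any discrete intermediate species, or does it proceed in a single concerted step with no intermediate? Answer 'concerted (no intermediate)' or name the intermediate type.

concerted (no intermediate)

CH3O⁻ attacks the back face of the α-carbon while TsO⁻ departs with the C–O bonding pair — a single concerted displacement through a pentacoordinate transition state.
All bond changes occur in one transition state; no discrete intermediate is formed.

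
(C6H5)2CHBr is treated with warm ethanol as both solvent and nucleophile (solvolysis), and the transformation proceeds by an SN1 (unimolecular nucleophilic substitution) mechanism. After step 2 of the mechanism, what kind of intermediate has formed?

Step 1: The C–Br bond breaks with both electrons going to the bromide; Br⁻ leaves and a secondary carbocation remains.
Step 2: A lone pair on the oxygen of CH3CH2OH attacks the carbocation, forming a new C–O σ-bond and an oxonium ion.
After step 2 the species present is an oxonium ion.

oxonium ion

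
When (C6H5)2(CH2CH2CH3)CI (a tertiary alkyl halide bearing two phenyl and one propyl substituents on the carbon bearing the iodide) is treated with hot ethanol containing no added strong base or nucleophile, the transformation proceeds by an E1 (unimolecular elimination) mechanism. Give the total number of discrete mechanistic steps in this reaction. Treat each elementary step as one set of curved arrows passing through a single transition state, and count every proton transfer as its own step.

2

Step 1: Unassisted departure of I⁻ (taking the C–I bonding pair) generates a tertiary carbocation.
(No 1,2-shift: no single shift to an adjacent carbon would give a more stable cation.)
Step 2: A weak base (an ethanol molecule from the solvent) removes a proton from a carbon adjacent to the cationic centre; the electrons of that C–H bond become the new π(C=C) bond, giving the alkene.
Total: 2 elementary steps.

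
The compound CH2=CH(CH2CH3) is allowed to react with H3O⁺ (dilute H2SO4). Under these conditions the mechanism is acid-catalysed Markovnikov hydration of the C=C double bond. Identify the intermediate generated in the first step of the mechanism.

secondary carbocation

Step 1: The π electrons of the C=C bond attack a proton of H3O⁺; Markovnikov addition places the new C–H on the less-substituted alkene carbon, so the positive charge ends up on the more-substituted carbon — a secondary carbocation. H2O is released.
After step 1 the species present is a secondary carbocation.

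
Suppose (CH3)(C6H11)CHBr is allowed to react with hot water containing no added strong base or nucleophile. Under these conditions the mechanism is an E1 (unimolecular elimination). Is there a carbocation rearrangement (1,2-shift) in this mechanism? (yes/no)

The first-formed carbocation is secondary.
The adjacent cyclohexyl carbon already bears 2 other carbon substituents and has a hydrogen to migrate; after a 1,2-hydride shift from that carbon the positive charge sits on a tertiary centre.
Tertiary is more stable than secondary, so the shift occurs.

yes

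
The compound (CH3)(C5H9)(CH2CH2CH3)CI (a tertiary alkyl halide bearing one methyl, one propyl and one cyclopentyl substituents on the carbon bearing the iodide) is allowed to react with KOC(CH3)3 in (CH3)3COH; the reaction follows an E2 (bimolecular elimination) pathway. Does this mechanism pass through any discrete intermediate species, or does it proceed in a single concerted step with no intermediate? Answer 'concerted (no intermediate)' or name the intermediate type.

The strong base (CH3)3CO⁻ removes a β-hydrogen; in the same concerted event the electrons of the breaking C–H bond form the new π(C=C) bond and the C–I σ-bond breaks, expelling I⁻. Anti-periplanar geometry; one transition state.
All bond changes occur in one transition state; no discrete intermediate is formed.

concerted (no intermediate)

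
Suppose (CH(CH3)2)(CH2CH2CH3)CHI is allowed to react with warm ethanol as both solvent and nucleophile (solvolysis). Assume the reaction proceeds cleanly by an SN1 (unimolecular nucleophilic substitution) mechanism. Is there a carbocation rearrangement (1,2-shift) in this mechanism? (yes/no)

The first-formed carbocation is secondary.
The adjacent isopropyl carbon already bears 2 other carbon substituents and has a hydrogen to migrate; after a 1,2-hydride shift from that carbon the positive charge sits on a tertiary centre.
Tertiary is more stable than secondary, so the shift occurs.

yes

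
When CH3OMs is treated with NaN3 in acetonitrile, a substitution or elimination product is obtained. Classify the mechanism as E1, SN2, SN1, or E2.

Conditions: a methyl substrate with a strong nucleophile in the polar aprotic solvent acetonitrile.
These conditions are the textbook signature of the SN2 pathway.
An unhindered substrate with a strong nucleophile in a polar aprotic solvent favours one-step backside displacement.

SN2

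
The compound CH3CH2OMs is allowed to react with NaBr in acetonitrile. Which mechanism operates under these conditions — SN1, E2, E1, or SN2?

SN2

Conditions: a primary substrate with a strong nucleophile in the polar aprotic solvent acetonitrile.
These conditions are the textbook signature of the SN2 pathway.
An unhindered substrate with a strong nucleophile in a polar aprotic solvent favours one-step backside displacement.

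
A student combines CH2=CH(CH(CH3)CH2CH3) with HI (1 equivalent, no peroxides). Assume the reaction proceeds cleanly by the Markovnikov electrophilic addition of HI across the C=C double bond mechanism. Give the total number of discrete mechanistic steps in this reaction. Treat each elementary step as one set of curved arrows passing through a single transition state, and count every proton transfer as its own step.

Step 1: The π electrons of the C=C bond attack a proton of HI; Markovnikov addition places the new C–H on the less-substituted alkene carbon, so the positive charge ends up on the more-substituted carbon — a secondary carbocation. The H–I bond breaks heterolytically, releasing I⁻.
Step 2: Carbocation rearrangement: a 1,2-hydride shift from the adjacent sec-butyl carbon converts the initially-formed secondary cation into the more stable tertiary cation.
Step 3: Nucleophilic attack by I⁻ on the carbocation completes the addition, giving R–I.
Total: 3 elementary steps.

3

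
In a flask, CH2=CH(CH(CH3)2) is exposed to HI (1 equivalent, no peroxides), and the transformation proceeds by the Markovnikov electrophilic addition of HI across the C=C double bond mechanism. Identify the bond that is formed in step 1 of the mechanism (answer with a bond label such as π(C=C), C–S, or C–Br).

C–H

Step 1: The π electrons of the C=C bond attack a proton of HI; Markovnikov addition places the new C–H on the less-substituted alkene carbon, so the positive charge ends up on the more-substituted carbon — a secondary carbocation. The H–I bond breaks heterolytically, releasing I⁻.
The bond formed in this step is the C–H bond.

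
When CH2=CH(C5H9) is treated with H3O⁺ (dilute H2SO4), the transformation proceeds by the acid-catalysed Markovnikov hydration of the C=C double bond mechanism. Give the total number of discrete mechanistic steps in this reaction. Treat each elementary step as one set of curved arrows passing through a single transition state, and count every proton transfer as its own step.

4

Step 1: Electrophilic addition begins with the π(C=C) electrons forming a bond to the proton of H3O⁺. Following Markovnikov's rule, the resulting cation is secondary. H2O is released.
Step 2: A hydride (H with its bonding pair) migrates from the adjacent cyclopentyl carbon to the cationic centre — a 1,2-hydride shift — upgrading the secondary cation to a tertiary one.
Step 3: Water acts as the nucleophile: an oxygen lone pair bonds to the cationic carbon, giving an oxonium-ion intermediate.
Step 4: Deprotonation of the oxonium ion by a water molecule delivers the neutral alcohol and regenerates the acid catalyst.
Total: 4 elementary steps.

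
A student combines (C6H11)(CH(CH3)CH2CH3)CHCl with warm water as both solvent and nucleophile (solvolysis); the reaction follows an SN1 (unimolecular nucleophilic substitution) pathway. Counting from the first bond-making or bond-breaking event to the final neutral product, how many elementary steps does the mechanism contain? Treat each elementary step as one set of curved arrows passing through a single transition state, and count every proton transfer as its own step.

4

Step 1: Rate-determining heterolysis of the C–Cl bond gives Cl⁻ and a secondary carbocation.
Step 2: Carbocation rearrangement: a 1,2-hydride shift from the adjacent sec-butyl carbon converts the initially-formed secondary cation into the more stable tertiary cation.
Step 3: Nucleophilic capture: the oxygen of H2O bonds to the cationic carbon, producing an oxonium-ion intermediate.
Step 4: Proton transfer from the O–H of the oxonium ion to a solvent molecule delivers the neutral alcohol.
Total: 4 elementary steps.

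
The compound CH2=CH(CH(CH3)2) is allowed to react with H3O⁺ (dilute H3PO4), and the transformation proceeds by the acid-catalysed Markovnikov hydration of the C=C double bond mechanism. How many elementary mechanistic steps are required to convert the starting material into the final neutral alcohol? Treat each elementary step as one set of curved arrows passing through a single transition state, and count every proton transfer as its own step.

4

Step 1: Protonation of the alkene by H3O⁺: the π bond acts as the nucleophile and picks up H⁺, giving the more stable (Markovnikov) secondary carbocation. H2O is released.
Step 2: A 1,2-hydride shift from the adjacent isopropyl carbon moves the positive charge from the secondary centre to an adjacent carbon, generating a more stable tertiary carbocation.
Step 3: A lone pair on the oxygen of H2O attacks the carbocation, forming a C–O bond and an oxonium ion (a protonated alcohol).
Step 4: Deprotonation of the oxonium ion by a water molecule delivers the neutral alcohol and regenerates the acid catalyst.
Total: 4 elementary steps.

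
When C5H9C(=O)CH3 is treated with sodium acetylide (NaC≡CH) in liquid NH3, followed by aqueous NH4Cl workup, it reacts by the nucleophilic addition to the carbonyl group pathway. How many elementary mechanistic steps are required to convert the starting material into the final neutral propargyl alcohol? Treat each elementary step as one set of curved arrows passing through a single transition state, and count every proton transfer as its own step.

2

Step 1: HC≡C⁻ attacks the sp² carbonyl carbon; the C=O π bond breaks and the electrons end up as a lone pair on the alkoxide oxygen of the tetrahedral intermediate.
Step 2: Protonation of the alkoxide by aqueous NH4Cl workup furnishes a propargyl alcohol.
Total: 2 elementary steps.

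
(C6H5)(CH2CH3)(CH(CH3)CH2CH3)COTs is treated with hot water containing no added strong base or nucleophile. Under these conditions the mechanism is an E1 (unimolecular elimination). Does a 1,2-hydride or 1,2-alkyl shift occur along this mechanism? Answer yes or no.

The first-formed carbocation is tertiary.
No single 1,2-shift to an adjacent carbon would produce a more-substituted cation than the one already present, so no rearrangement occurs.

no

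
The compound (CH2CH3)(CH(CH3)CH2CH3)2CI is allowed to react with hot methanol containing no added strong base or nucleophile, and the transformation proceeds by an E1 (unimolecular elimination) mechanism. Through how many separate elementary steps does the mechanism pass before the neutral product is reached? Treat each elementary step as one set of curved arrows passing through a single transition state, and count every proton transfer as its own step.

Step 1: Unassisted departure of I⁻ (taking the C–I bonding pair) generates a tertiary carbocation.
(No 1,2-shift: no single shift to an adjacent carbon would give a more stable cation.)
Step 2: A weak base (a methanol molecule from the solvent) removes a proton from a carbon adjacent to the cationic centre; the electrons of that C–H bond become the new π(C=C) bond, giving the alkene.
Total: 2 elementary steps.

2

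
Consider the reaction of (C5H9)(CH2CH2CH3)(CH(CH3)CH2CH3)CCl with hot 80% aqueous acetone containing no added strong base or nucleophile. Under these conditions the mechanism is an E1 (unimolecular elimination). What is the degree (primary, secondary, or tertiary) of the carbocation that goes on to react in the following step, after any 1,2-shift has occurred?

tertiary

Step 1: The C–Cl bond breaks with both electrons going to the chloride; Cl⁻ leaves and a tertiary carbocation remains.
No single 1,2-shift to an adjacent carbon would give a more-substituted cation, so no rearrangement occurs.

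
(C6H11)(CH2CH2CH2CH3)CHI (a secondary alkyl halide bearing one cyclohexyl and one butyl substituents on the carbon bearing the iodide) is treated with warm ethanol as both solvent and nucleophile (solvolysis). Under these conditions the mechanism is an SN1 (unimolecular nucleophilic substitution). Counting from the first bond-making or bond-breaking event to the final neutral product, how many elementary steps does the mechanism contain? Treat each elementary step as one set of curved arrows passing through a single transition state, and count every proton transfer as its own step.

4

Step 1: Ionisation: the C–I σ-bond cleaves heterolytically; both bonding electrons depart with I⁻, leaving a secondary carbocation at the α-carbon.
Step 2: Carbocation rearrangement: a 1,2-hydride shift from the adjacent cyclohexyl carbon converts the initially-formed secondary cation into the more stable tertiary cation.
Step 3: A lone pair on the oxygen of CH3CH2OH attacks the carbocation, forming a new C–O σ-bond and an oxonium ion.
Step 4: A second solvent molecule removes the proton on oxygen, giving the neutral ether product.
Total: 4 elementary steps.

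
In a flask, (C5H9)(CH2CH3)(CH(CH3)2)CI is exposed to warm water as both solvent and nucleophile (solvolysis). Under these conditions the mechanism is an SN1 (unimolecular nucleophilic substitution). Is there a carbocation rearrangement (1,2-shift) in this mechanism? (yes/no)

The first-formed carbocation is tertiary.
No single 1,2-shift to an adjacent carbon would produce a more-substituted cation than the one already present, so no rearrangement occurs.

no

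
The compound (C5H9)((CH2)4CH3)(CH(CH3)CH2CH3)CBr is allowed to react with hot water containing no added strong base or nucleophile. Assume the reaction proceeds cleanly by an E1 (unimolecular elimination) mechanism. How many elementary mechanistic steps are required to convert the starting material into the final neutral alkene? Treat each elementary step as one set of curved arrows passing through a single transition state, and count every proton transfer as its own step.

Step 1: Ionisation: the C–Br σ-bond cleaves heterolytically; both bonding electrons depart with Br⁻, leaving a tertiary carbocation at the α-carbon.
(No 1,2-shift: no single shift to an adjacent carbon would give a more stable cation.)
Step 2: A weak base (a water molecule from the solvent) removes a proton from a carbon adjacent to the cationic centre; the electrons of that C–H bond become the new π(C=C) bond, giving the alkene.
Total: 2 elementary steps.

2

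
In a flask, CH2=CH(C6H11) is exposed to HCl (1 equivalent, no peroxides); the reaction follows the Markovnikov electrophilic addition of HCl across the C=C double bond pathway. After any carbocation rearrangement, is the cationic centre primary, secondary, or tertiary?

Step 1: Protonation of the alkene by HCl: the π bond acts as the nucleophile and picks up H⁺, giving the more stable (Markovnikov) secondary carbocation. The H–Cl bond breaks heterolytically, releasing Cl⁻.
Step 2: A 1,2-hydride shift from the adjacent cyclohexyl carbon moves the positive charge from the secondary centre to an adjacent carbon, generating a more stable tertiary carbocation.
The cation rearranges from secondary to tertiary via a 1,2-hydride shift from the adjacent cyclohexyl carbon; the tertiary cation is what reacts next.

tertiary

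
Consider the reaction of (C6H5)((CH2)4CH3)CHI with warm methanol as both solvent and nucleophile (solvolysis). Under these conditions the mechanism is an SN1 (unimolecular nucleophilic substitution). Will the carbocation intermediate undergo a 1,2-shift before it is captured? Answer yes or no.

no

The first-formed carbocation is secondary.
No single 1,2-shift to an adjacent carbon would produce a more-substituted cation than the one already present, so no rearrangement occurs.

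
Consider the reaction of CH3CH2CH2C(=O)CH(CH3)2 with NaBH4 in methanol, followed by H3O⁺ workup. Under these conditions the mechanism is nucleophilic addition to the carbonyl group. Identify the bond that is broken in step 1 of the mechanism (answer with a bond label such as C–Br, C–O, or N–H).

π(C=O)

Step 1: H⁻ (delivered from BH4⁻) attacks the sp² carbonyl carbon; the C=O π bond breaks and the electrons end up as a lone pair on the alkoxide oxygen of the tetrahedral intermediate.
The bond broken in this step is the π(C=O) bond.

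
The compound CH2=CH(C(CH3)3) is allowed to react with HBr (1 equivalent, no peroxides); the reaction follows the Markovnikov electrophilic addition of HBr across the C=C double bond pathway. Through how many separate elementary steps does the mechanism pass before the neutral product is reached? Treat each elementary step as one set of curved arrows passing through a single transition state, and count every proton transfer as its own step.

3

Step 1: The π electrons of the C=C bond attack a proton of HBr; Markovnikov addition places the new C–H on the less-substituted alkene carbon, so the positive charge ends up on the more-substituted carbon — a secondary carbocation. The H–Br bond breaks heterolytically, releasing Br⁻.
Step 2: A methyl group with its bonding pair migrates from the adjacent tert-butyl carbon to the cationic centre — a 1,2-methyl shift — upgrading the secondary cation to a tertiary one.
Step 3: The Br⁻ anion donates a lone pair to the carbocation, forming the new C–Br σ-bond and giving the neutral alkyl halide.
Total: 3 elementary steps.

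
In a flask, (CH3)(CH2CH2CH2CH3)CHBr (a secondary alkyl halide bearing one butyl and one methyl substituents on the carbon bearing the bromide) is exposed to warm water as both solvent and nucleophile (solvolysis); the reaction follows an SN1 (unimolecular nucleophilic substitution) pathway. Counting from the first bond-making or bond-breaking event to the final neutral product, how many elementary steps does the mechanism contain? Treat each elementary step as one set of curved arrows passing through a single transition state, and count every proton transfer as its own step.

3

Step 1: The C–Br bond breaks with both electrons going to the bromide; Br⁻ leaves and a secondary carbocation remains.
(No 1,2-shift: no single shift to an adjacent carbon would give a more stable cation.)
Step 2: Nucleophilic capture: the oxygen of H2O bonds to the cationic carbon, producing an oxonium-ion intermediate.
Step 3: Deprotonation of the oxonium oxygen by solvent water yields the neutral alcohol.
Total: 3 elementary steps.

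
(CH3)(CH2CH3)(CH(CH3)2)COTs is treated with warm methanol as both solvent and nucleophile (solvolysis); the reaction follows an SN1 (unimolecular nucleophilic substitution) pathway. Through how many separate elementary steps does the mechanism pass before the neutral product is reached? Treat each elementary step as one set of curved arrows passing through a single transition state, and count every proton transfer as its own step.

3

Step 1: The C–O bond breaks with both electrons going to the tosylate; TsO⁻ leaves and a tertiary carbocation remains.
(No 1,2-shift: no single shift to an adjacent carbon would give a more stable cation.)
Step 2: CH3OH donates an oxygen lone pair into the empty p orbital of the cation, giving a protonated ether (an oxonium ion).
Step 3: A second solvent molecule removes the proton on oxygen, giving the neutral ether product.
Total: 3 elementary steps.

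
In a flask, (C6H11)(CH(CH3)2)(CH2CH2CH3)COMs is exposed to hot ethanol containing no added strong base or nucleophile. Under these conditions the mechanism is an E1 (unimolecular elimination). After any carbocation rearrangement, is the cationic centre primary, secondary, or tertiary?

tertiary

Step 1: Unassisted departure of MsO⁻ (taking the C–O bonding pair) generates a tertiary carbocation.
No single 1,2-shift to an adjacent carbon would give a more-substituted cation, so no rearrangement occurs.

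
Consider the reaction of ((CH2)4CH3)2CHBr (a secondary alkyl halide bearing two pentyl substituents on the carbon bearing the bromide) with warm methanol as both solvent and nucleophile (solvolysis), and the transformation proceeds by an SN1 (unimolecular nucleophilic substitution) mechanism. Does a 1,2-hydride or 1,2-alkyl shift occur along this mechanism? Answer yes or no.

The first-formed carbocation is secondary.
No single 1,2-shift to an adjacent carbon would produce a more-substituted cation than the one already present, so no rearrangement occurs.

no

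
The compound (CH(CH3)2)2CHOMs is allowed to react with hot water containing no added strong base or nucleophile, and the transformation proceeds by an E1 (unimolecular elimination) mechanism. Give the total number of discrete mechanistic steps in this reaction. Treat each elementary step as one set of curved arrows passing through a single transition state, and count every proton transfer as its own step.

3

Step 1: The C–O bond breaks with both electrons going to the mesylate; MsO⁻ leaves and a secondary carbocation remains.
Step 2: A 1,2-hydride shift from the adjacent isopropyl carbon moves the positive charge from the secondary centre to an adjacent carbon, generating a more stable tertiary carbocation.
Step 3: Loss of a β-proton to a water molecule of the solvent: the C–H bonding pair collapses toward the cationic carbon to form the C=C π bond, yielding the alkene.
Total: 3 elementary steps.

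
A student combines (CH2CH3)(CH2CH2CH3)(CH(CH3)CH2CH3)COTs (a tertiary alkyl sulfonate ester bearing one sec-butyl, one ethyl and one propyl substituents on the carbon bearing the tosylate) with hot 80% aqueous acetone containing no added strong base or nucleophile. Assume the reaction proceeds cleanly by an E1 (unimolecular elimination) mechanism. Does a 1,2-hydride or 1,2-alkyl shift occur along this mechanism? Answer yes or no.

no

The first-formed carbocation is tertiary.
No single 1,2-shift to an adjacent carbon would produce a more-substituted cation than the one already present, so no rearrangement occurs.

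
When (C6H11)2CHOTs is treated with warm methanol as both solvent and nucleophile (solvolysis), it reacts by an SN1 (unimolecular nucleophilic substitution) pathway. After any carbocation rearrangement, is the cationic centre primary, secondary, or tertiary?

tertiary

Step 1: Rate-determining heterolysis of the C–O bond gives TsO⁻ and a secondary carbocation.
Step 2: A 1,2-hydride shift from the adjacent cyclohexyl carbon moves the positive charge from the secondary centre to an adjacent carbon, generating a more stable tertiary carbocation.
The cation rearranges from secondary to tertiary via a 1,2-hydride shift from the adjacent cyclohexyl carbon; the tertiary cation is what reacts next.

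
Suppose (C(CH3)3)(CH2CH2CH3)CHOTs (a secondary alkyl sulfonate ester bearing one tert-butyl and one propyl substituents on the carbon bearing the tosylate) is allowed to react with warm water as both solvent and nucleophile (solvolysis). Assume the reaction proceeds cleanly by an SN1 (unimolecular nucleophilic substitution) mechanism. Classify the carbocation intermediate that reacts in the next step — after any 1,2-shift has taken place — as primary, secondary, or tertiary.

Step 1: Ionisation: the C–O σ-bond cleaves heterolytically; both bonding electrons depart with TsO⁻, leaving a secondary carbocation at the α-carbon.
Step 2: A methyl group with its bonding pair migrates from the adjacent tert-butyl carbon to the cationic centre — a 1,2-methyl shift — upgrading the secondary cation to a tertiary one.
The cation rearranges from secondary to tertiary via a 1,2-methyl shift from the adjacent tert-butyl carbon; the tertiary cation is what reacts next.

tertiary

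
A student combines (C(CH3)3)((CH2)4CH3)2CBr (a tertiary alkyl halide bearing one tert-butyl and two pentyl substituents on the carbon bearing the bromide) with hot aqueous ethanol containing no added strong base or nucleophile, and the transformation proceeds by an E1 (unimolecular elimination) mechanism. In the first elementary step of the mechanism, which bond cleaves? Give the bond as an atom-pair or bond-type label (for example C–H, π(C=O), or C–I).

Step 1: Rate-determining heterolysis of the C–Br bond gives Br⁻ and a tertiary carbocation.
The bond broken in this step is the C–Br bond.

C–Br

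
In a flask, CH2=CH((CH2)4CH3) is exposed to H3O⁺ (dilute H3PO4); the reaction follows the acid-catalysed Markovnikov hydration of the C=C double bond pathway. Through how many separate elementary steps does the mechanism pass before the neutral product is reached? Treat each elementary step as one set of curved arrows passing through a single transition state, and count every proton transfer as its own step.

Step 1: Protonation of the alkene by H3O⁺: the π bond acts as the nucleophile and picks up H⁺, giving the more stable (Markovnikov) secondary carbocation. H2O is released.
(No 1,2-shift: no single shift to an adjacent carbon would give a more stable cation.)
Step 2: A lone pair on the oxygen of H2O attacks the carbocation, forming a C–O bond and an oxonium ion (a protonated alcohol).
Step 3: Proton transfer from the O–H of the oxonium ion to H2O completes the catalytic cycle and yields the alcohol.
Total: 3 elementary steps.

3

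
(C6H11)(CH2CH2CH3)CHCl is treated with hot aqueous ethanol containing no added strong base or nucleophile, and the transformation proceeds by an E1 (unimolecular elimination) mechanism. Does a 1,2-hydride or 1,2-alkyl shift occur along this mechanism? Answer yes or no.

The first-formed carbocation is secondary.
The adjacent cyclohexyl carbon already bears 2 other carbon substituents and has a hydrogen to migrate; after a 1,2-hydride shift from that carbon the positive charge sits on a tertiary centre.
Tertiary is more stable than secondary, so the shift occurs.

yes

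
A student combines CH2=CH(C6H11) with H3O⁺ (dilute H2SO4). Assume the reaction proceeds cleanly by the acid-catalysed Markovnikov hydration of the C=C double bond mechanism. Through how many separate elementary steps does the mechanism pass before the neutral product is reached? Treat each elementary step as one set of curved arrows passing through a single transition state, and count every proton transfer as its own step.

Step 1: Electrophilic addition begins with the π(C=C) electrons forming a bond to the proton of H3O⁺. Following Markovnikov's rule, the resulting cation is secondary. H2O is released.
Step 2: A 1,2-hydride shift from the adjacent cyclohexyl carbon moves the positive charge from the secondary centre to an adjacent carbon, generating a more stable tertiary carbocation.
Step 3: A lone pair on the oxygen of H2O attacks the carbocation, forming a C–O bond and an oxonium ion (a protonated alcohol).
Step 4: Deprotonation of the oxonium ion by a water molecule delivers the neutral alcohol and regenerates the acid catalyst.
Total: 4 elementary steps.

4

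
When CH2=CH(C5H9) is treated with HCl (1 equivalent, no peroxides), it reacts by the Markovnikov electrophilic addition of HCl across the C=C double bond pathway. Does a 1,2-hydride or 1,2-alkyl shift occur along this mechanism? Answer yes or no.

yes

The first-formed carbocation is secondary.
The adjacent cyclopentyl carbon already bears 2 other carbon substituents and has a hydrogen to migrate; after a 1,2-hydride shift from that carbon the positive charge sits on a tertiary centre.
Tertiary is more stable than secondary, so the shift occurs.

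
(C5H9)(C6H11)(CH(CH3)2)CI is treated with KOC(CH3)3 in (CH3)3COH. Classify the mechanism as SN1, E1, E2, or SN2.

E2

Conditions: a strong/bulky base with a tertiary substrate bearing a β-hydrogen.
These conditions are the textbook signature of the E2 pathway.
A strong (often hindered) base removes a β-H in concert with loss of the leaving group — bimolecular elimination.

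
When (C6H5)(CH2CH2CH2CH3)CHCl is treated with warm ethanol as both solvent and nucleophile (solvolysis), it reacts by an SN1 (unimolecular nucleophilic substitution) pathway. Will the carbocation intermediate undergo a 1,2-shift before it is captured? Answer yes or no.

no

The first-formed carbocation is secondary.
No single 1,2-shift to an adjacent carbon would produce a more-substituted cation than the one already present, so no rearrangement occurs.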